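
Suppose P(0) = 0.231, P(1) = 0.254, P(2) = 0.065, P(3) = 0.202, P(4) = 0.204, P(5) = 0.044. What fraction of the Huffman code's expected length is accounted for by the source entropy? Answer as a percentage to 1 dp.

98.3%

Entropy H = −Σ p log₂ p ≈ 2.3791 bits.
Huffman merges: 11/250+13/200→109/1000; 109/1000+101/500→311/1000; 51/250+231/1000→87/200; 127/500+311/1000→113/200; 87/200+113/200→1. L = 121/50 ≈ 2.4200.
Efficiency = H/L = 2.3791/2.4200 = 98.3%.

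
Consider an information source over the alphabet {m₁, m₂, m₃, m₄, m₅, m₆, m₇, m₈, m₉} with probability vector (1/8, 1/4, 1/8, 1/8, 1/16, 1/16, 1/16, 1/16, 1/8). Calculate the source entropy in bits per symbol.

Each probability is a power of 1/2, so log₂(1/p) is an integer.
H = Σ p·log₂(1/p) = 1/8·3 + 1/4·2 + 1/8·3 + 1/8·3 + 1/16·4 + 1/16·4 + 1/16·4 + 1/16·4 + 1/8·3 = 3 bits.

3 bits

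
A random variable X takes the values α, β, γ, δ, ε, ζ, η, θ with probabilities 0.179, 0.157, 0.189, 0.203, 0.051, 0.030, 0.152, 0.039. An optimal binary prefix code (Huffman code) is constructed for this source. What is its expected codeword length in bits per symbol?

2.797 bits/symbol

Repeatedly combine the two least-probable nodes; the expected code length is the sum of the merged weights.
merge 3/100 + 39/1000 → 69/1000
merge 51/1000 + 69/1000 → 3/25
merge 3/25 + 19/125 → 34/125
merge 157/1000 + 179/1000 → 42/125
merge 189/1000 + 203/1000 → 49/125
merge 34/125 + 42/125 → 76/125
merge 49/125 + 76/125 → 1
L = 69/1000 + 3/25 + 34/125 + 42/125 + 49/125 + 76/125 + 1 = 2797/1000 = 2.797 bits/symbol.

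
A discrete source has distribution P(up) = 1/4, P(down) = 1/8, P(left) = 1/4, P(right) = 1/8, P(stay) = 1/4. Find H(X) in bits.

Each probability is a power of 1/2, so log₂(1/p) is an integer.
H = Σ p·log₂(1/p) = 1/4·2 + 1/8·3 + 1/4·2 + 1/8·3 + 1/4·2 = 2.25 bits.

2.25 bits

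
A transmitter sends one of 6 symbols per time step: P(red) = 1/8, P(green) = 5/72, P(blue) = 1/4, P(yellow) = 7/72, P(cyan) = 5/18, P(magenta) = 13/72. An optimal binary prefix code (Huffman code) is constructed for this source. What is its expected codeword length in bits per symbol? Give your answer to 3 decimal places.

Repeatedly combine the two least-probable nodes; the expected code length is the sum of the merged weights.
merge 5/72 + 7/72 → 1/6
merge 1/8 + 1/6 → 7/24
merge 13/72 + 1/4 → 31/72
merge 5/18 + 7/24 → 41/72
merge 31/72 + 41/72 → 1
L = 1/6 + 7/24 + 31/72 + 41/72 + 1 = 59/24 ≈ 2.458 bits/symbol.

2.458 bits/symbol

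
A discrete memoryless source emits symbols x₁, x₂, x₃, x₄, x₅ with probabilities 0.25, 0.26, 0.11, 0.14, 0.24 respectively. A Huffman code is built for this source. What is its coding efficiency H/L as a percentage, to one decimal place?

99.9%

Entropy H = −Σ p log₂ p ≈ 2.2468 bits.
Huffman merges: 11/100+7/50→1/4; 6/25+1/4→49/100; 1/4+13/50→51/100; 49/100+51/100→1. L = 9/4 ≈ 2.2500.
Efficiency = H/L = 2.2468/2.2500 = 99.9%.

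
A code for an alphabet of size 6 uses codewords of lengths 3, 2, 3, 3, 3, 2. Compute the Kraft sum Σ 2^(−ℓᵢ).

1

With common denominator 2^3 = 8: Σ 2^(−ℓᵢ) = 1/8 + 2/8 + 1/8 + 1/8 + 1/8 + 2/8 = 8/8 = 1.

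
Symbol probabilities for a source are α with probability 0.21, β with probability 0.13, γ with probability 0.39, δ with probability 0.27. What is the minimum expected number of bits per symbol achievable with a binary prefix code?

1.95 bits/symbol

Repeatedly combine the two least-probable nodes; the expected code length is the sum of the merged weights.
merge 13/100 + 21/100 → 17/50
merge 27/100 + 17/50 → 61/100
merge 39/100 + 61/100 → 1
L = 17/50 + 61/100 + 1 = 39/20 = 1.95 bits/symbol.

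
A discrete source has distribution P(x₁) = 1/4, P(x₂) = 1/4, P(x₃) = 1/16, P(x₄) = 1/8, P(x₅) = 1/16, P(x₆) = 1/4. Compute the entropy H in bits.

2.375 bits

Each probability is a power of 1/2, so log₂(1/p) is an integer.
H = Σ p·log₂(1/p) = 1/4·2 + 1/4·2 + 1/16·4 + 1/8·3 + 1/16·4 + 1/4·2 = 2.375 bits.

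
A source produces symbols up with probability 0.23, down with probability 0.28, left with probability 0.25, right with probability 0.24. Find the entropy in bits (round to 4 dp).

1.9960 bits

H = −Σ pᵢ log₂ pᵢ.
−0.23·log₂(0.23) = 0.4877
−0.28·log₂(0.28) = 0.5142
−0.25·log₂(0.25) = 0.5000
−0.24·log₂(0.24) = 0.4941
Sum ≈ 1.9960 → 1.9960 bits.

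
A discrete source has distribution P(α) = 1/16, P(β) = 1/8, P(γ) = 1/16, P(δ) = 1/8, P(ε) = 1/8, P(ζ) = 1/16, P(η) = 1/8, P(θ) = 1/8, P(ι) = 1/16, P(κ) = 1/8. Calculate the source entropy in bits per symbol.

3.25 bits

Each probability is a power of 1/2, so log₂(1/p) is an integer.
H = Σ p·log₂(1/p) = 1/16·4 + 1/8·3 + 1/16·4 + 1/8·3 + 1/8·3 + 1/16·4 + 1/8·3 + 1/8·3 + 1/16·4 + 1/8·3 = 3.25 bits.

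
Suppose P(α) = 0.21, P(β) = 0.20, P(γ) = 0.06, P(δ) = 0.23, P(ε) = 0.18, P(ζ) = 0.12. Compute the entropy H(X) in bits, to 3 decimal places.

H = −Σ pᵢ log₂ pᵢ.
−0.21·log₂(0.21) = 0.4728
−0.20·log₂(0.20) = 0.4644
−0.06·log₂(0.06) = 0.2435
−0.23·log₂(0.23) = 0.4877
−0.18·log₂(0.18) = 0.4453
−0.12·log₂(0.12) = 0.3671
Sum ≈ 2.4808 → 2.481 bits.

2.481 bits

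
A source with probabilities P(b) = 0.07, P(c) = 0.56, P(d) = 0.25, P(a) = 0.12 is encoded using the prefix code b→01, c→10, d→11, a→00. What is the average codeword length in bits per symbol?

2 bits/symbol

L̄ = Σ pᵢ·ℓᵢ = 0.07·2 + 0.56·2 + 0.25·2 + 0.12·2 = 2 bits/symbol.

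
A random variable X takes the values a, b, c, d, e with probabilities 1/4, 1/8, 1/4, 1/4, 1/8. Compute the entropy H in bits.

Each probability is a power of 1/2, so log₂(1/p) is an integer.
H = Σ p·log₂(1/p) = 1/4·2 + 1/8·3 + 1/4·2 + 1/4·2 + 1/8·3 = 2.25 bits.

2.25 bits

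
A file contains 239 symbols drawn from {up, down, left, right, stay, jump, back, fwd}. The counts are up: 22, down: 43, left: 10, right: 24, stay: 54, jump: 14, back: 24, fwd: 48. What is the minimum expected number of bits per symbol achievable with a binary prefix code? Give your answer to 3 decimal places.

2.866 bits/symbol

Probabilities are the counts divided by 239.
Repeatedly combine the two least-probable nodes; the expected code length is the sum of the merged weights.
merge 10/239 + 14/239 → 24/239
merge 22/239 + 24/239 → 46/239
merge 24/239 + 24/239 → 48/239
merge 43/239 + 46/239 → 89/239
merge 48/239 + 48/239 → 96/239
merge 54/239 + 89/239 → 143/239
merge 96/239 + 143/239 → 1
L = 24/239 + 46/239 + 48/239 + 89/239 + 96/239 + 143/239 + 1 = 685/239 ≈ 2.866 bits/symbol.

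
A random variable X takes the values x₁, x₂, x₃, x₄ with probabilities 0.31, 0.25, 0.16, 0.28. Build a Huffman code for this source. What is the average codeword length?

2 bits/symbol

Repeatedly combine the two least-probable nodes; the expected code length is the sum of the merged weights.
merge 4/25 + 1/4 → 41/100
merge 7/25 + 31/100 → 59/100
merge 41/100 + 59/100 → 1
L = 41/100 + 59/100 + 1 = 2 bits/symbol.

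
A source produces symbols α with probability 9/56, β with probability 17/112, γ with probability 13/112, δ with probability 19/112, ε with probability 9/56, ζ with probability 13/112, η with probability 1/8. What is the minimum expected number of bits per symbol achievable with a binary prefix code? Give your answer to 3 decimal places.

Repeatedly combine the two least-probable nodes; the expected code length is the sum of the merged weights.
merge 13/112 + 13/112 → 13/56
merge 1/8 + 17/112 → 31/112
merge 9/56 + 9/56 → 9/28
merge 19/112 + 13/56 → 45/112
merge 31/112 + 9/28 → 67/112
merge 45/112 + 67/112 → 1
L = 13/56 + 31/112 + 9/28 + 45/112 + 67/112 + 1 = 317/112 ≈ 2.830 bits/symbol.

2.830 bits/symbol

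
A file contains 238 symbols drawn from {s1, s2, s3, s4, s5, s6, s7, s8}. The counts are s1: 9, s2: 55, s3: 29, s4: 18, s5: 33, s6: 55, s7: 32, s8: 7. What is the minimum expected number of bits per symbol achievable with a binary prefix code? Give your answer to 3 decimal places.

2.748 bits/symbol

Probabilities are the counts divided by 238.
Repeatedly combine the two least-probable nodes; the expected code length is the sum of the merged weights.
merge 1/34 + 9/238 → 8/119
merge 8/119 + 9/119 → 1/7
merge 29/238 + 16/119 → 61/238
merge 33/238 + 1/7 → 67/238
merge 55/238 + 55/238 → 55/119
merge 61/238 + 67/238 → 64/119
merge 55/119 + 64/119 → 1
L = 8/119 + 1/7 + 61/238 + 67/238 + 55/119 + 64/119 + 1 = 327/119 ≈ 2.748 bits/symbol.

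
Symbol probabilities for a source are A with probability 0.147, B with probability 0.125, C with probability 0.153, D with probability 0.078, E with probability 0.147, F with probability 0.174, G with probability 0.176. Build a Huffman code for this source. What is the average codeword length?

2.824 bits/symbol

Repeatedly combine the two least-probable nodes; the expected code length is the sum of the merged weights.
merge 39/500 + 1/8 → 203/1000
merge 147/1000 + 147/1000 → 147/500
merge 153/1000 + 87/500 → 327/1000
merge 22/125 + 203/1000 → 379/1000
merge 147/500 + 327/1000 → 621/1000
merge 379/1000 + 621/1000 → 1
L = 203/1000 + 147/500 + 327/1000 + 379/1000 + 621/1000 + 1 = 353/125 = 2.824 bits/symbol.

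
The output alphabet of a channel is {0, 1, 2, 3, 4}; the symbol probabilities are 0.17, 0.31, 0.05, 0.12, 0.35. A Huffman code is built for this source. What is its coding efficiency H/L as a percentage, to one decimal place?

Entropy H = −Σ p log₂ p ≈ 2.0716 bits.
Huffman merges: 1/20+3/25→17/100; 17/100+17/100→17/50; 31/100+17/50→13/20; 7/20+13/20→1. L = 54/25 ≈ 2.1600.
Efficiency = H/L = 2.0716/2.1600 = 95.9%.

95.9%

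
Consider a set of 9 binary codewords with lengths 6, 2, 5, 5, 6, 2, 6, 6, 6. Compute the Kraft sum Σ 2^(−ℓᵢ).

0.640625

With common denominator 2^6 = 64: Σ 2^(−ℓᵢ) = 1/64 + 16/64 + 2/64 + 2/64 + 1/64 + 16/64 + 1/64 + 1/64 + 1/64 = 41/64 = 0.640625.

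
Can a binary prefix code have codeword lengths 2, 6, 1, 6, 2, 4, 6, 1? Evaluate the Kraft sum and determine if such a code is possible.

With common denominator 2^6 = 64: Σ 2^(−ℓᵢ) = 16/64 + 1/64 + 32/64 + 1/64 + 16/64 + 4/64 + 1/64 + 32/64 = 103/64 = 1.609375.
Kraft's inequality requires Σ ≤ 1; here Σ = 1.609375 > 1, so no such prefix code exists.

1.609375; no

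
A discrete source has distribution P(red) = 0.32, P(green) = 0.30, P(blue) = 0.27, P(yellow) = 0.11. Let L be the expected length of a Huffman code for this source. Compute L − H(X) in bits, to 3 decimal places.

0.093 bits

Entropy H = −Σ p log₂ p ≈ 1.9074 bits.
Huffman merges: 11/100+27/100→19/50; 3/10+8/25→31/50; 19/50+31/50→1. L = 2 ≈ 2.0000.
L − H = 2.0000 − 1.9074 = 0.093 bits.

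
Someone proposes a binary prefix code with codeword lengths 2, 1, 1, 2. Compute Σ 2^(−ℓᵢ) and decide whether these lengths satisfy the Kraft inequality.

1.5; no

With common denominator 2^2 = 4: Σ 2^(−ℓᵢ) = 1/4 + 2/4 + 2/4 + 1/4 = 6/4 = 1.5.
Kraft's inequality requires Σ ≤ 1; here Σ = 1.5 > 1, so no such prefix code exists.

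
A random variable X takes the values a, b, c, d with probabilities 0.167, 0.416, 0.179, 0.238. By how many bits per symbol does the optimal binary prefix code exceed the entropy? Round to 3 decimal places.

Entropy H = −Σ p log₂ p ≈ 1.8948 bits.
Huffman merges: 167/1000+179/1000→173/500; 119/500+173/500→73/125; 52/125+73/125→1. L = 193/100 ≈ 1.9300.
L − H = 1.9300 − 1.8948 = 0.035 bits.

0.035 bits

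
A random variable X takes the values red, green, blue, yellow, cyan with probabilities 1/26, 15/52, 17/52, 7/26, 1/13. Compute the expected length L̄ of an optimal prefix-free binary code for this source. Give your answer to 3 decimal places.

2.115 bits/symbol

Repeatedly combine the two least-probable nodes; the expected code length is the sum of the merged weights.
merge 1/26 + 1/13 → 3/26
merge 3/26 + 7/26 → 5/13
merge 15/52 + 17/52 → 8/13
merge 5/13 + 8/13 → 1
L = 3/26 + 5/13 + 8/13 + 1 = 55/26 ≈ 2.115 bits/symbol.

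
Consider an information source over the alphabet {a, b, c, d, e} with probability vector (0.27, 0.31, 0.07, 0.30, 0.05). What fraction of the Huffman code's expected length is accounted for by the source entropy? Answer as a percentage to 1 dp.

Entropy H = −Σ p log₂ p ≈ 2.0396 bits.
Huffman merges: 1/20+7/100→3/25; 3/25+27/100→39/100; 3/10+31/100→61/100; 39/100+61/100→1. L = 53/25 ≈ 2.1200.
Efficiency = H/L = 2.0396/2.1200 = 96.2%.

96.2%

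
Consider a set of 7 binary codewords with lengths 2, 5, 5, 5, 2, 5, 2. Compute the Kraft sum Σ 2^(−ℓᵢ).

With common denominator 2^5 = 32: Σ 2^(−ℓᵢ) = 8/32 + 1/32 + 1/32 + 1/32 + 8/32 + 1/32 + 8/32 = 28/32 = 0.875.

0.875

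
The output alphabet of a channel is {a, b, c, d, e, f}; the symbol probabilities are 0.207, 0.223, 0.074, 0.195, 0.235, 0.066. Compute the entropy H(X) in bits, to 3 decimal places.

H = −Σ pᵢ log₂ pᵢ.
−0.207·log₂(0.207) = 0.4704
−0.223·log₂(0.223) = 0.4828
−0.074·log₂(0.074) = 0.2780
−0.195·log₂(0.195) = 0.4599
−0.235·log₂(0.235) = 0.4910
−0.066·log₂(0.066) = 0.2588
Sum ≈ 2.4408 → 2.441 bits.

2.441 bits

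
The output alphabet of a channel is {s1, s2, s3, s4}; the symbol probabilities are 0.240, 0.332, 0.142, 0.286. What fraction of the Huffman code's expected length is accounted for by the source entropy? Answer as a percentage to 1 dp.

96.9%

Entropy H = −Σ p log₂ p ≈ 1.9386 bits.
Huffman merges: 71/500+6/25→191/500; 143/500+83/250→309/500; 191/500+309/500→1. L = 2 ≈ 2.0000.
Efficiency = H/L = 1.9386/2.0000 = 96.9%.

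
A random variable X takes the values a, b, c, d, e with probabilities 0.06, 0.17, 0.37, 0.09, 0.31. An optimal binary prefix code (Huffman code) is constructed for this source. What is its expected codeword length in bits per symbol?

2.1 bits/symbol

Repeatedly combine the two least-probable nodes; the expected code length is the sum of the merged weights.
merge 3/50 + 9/100 → 3/20
merge 3/20 + 17/100 → 8/25
merge 31/100 + 8/25 → 63/100
merge 37/100 + 63/100 → 1
L = 3/20 + 8/25 + 63/100 + 1 = 21/10 = 2.1 bits/symbol.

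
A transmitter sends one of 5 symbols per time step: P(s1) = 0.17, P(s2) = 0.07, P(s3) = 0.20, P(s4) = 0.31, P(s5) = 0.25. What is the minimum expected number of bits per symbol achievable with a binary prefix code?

Repeatedly combine the two least-probable nodes; the expected code length is the sum of the merged weights.
merge 7/100 + 17/100 → 6/25
merge 1/5 + 6/25 → 11/25
merge 1/4 + 31/100 → 14/25
merge 11/25 + 14/25 → 1
L = 6/25 + 11/25 + 14/25 + 1 = 56/25 = 2.24 bits/symbol.

2.24 bits/symbol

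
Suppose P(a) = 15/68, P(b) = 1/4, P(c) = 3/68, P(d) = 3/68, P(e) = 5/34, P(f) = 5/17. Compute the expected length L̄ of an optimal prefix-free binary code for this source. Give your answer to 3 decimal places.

Repeatedly combine the two least-probable nodes; the expected code length is the sum of the merged weights.
merge 3/68 + 3/68 → 3/34
merge 3/34 + 5/34 → 4/17
merge 15/68 + 4/17 → 31/68
merge 1/4 + 5/17 → 37/68
merge 31/68 + 37/68 → 1
L = 3/34 + 4/17 + 31/68 + 37/68 + 1 = 79/34 ≈ 2.324 bits/symbol.

2.324 bits/symbol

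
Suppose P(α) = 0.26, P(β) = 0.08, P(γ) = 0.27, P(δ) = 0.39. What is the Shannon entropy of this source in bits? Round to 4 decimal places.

1.8366 bits

H = −Σ pᵢ log₂ pᵢ.
−0.26·log₂(0.26) = 0.5053
−0.08·log₂(0.08) = 0.2915
−0.27·log₂(0.27) = 0.5100
−0.39·log₂(0.39) = 0.5298
Sum ≈ 1.8366 → 1.8366 bits.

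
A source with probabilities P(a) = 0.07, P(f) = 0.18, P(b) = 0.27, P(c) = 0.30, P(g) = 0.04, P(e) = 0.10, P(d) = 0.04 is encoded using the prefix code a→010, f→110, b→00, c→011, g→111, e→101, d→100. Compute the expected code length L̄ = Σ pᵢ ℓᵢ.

L̄ = Σ pᵢ·ℓᵢ = 0.07·3 + 0.18·3 + 0.27·2 + 0.30·3 + 0.04·3 + 0.10·3 + 0.04·3 = 2.73 bits/symbol.

2.73 bits/symbol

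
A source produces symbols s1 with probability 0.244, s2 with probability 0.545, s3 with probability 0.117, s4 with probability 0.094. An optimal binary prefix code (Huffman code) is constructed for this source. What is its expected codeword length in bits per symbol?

Repeatedly combine the two least-probable nodes; the expected code length is the sum of the merged weights.
merge 47/500 + 117/1000 → 211/1000
merge 211/1000 + 61/250 → 91/200
merge 91/200 + 109/200 → 1
L = 211/1000 + 91/200 + 1 = 833/500 = 1.666 bits/symbol.

1.666 bits/symbol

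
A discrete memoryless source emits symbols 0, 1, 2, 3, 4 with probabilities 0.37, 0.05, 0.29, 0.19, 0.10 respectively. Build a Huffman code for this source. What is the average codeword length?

Repeatedly combine the two least-probable nodes; the expected code length is the sum of the merged weights.
merge 1/20 + 1/10 → 3/20
merge 3/20 + 19/100 → 17/50
merge 29/100 + 17/50 → 63/100
merge 37/100 + 63/100 → 1
L = 3/20 + 17/50 + 63/100 + 1 = 53/25 = 2.12 bits/symbol.

2.12 bits/symbol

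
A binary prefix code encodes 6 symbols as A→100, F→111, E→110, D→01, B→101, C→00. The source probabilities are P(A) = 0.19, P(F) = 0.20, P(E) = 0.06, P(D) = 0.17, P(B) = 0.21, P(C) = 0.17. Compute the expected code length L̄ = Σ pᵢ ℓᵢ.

2.66 bits/symbol

L̄ = Σ pᵢ·ℓᵢ = 0.19·3 + 0.20·3 + 0.06·3 + 0.17·2 + 0.21·3 + 0.17·2 = 2.66 bits/symbol.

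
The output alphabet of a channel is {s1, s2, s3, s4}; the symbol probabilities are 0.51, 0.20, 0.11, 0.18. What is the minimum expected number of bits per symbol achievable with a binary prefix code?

Repeatedly combine the two least-probable nodes; the expected code length is the sum of the merged weights.
merge 11/100 + 9/50 → 29/100
merge 1/5 + 29/100 → 49/100
merge 49/100 + 51/100 → 1
L = 29/100 + 49/100 + 1 = 89/50 = 1.78 bits/symbol.

1.78 bits/symbol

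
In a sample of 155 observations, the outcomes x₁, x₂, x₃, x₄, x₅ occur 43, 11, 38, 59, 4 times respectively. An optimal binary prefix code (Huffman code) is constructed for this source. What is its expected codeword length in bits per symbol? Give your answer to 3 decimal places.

Probabilities are the counts divided by 155.
Repeatedly combine the two least-probable nodes; the expected code length is the sum of the merged weights.
merge 4/155 + 11/155 → 3/31
merge 3/31 + 38/155 → 53/155
merge 43/155 + 53/155 → 96/155
merge 59/155 + 96/155 → 1
L = 3/31 + 53/155 + 96/155 + 1 = 319/155 ≈ 2.058 bits/symbol.

2.058 bits/symbol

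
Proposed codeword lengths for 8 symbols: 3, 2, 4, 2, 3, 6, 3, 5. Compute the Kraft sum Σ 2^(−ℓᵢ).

With common denominator 2^6 = 64: Σ 2^(−ℓᵢ) = 8/64 + 16/64 + 4/64 + 16/64 + 8/64 + 1/64 + 8/64 + 2/64 = 63/64 = 0.984375.

0.984375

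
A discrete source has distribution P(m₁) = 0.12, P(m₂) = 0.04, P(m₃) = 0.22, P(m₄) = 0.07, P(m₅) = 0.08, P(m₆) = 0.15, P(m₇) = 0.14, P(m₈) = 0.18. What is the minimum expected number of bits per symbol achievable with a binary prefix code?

Repeatedly combine the two least-probable nodes; the expected code length is the sum of the merged weights.
merge 1/25 + 7/100 → 11/100
merge 2/25 + 11/100 → 19/100
merge 3/25 + 7/50 → 13/50
merge 3/20 + 9/50 → 33/100
merge 19/100 + 11/50 → 41/100
merge 13/50 + 33/100 → 59/100
merge 41/100 + 59/100 → 1
L = 11/100 + 19/100 + 13/50 + 33/100 + 41/100 + 59/100 + 1 = 289/100 = 2.89 bits/symbol.

2.89 bits/symbol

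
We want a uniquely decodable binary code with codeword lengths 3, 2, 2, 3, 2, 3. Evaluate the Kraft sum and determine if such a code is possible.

With common denominator 2^3 = 8: Σ 2^(−ℓᵢ) = 1/8 + 2/8 + 2/8 + 1/8 + 2/8 + 1/8 = 9/8 = 1.125.
Kraft's inequality requires Σ ≤ 1; here Σ = 1.125 > 1, so no such prefix code exists.

1.125; no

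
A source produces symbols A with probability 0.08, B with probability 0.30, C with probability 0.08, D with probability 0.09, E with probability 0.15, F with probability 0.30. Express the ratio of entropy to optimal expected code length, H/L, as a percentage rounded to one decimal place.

97.8%

Entropy H = −Σ p log₂ p ≈ 2.3484 bits.
Huffman merges: 2/25+2/25→4/25; 9/100+3/20→6/25; 4/25+6/25→2/5; 3/10+3/10→3/5; 2/5+3/5→1. L = 12/5 ≈ 2.4000.
Efficiency = H/L = 2.3484/2.4000 = 97.8%.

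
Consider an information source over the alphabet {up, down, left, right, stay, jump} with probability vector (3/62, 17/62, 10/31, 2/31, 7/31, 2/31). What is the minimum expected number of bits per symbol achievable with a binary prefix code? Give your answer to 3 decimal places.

Repeatedly combine the two least-probable nodes; the expected code length is the sum of the merged weights.
merge 3/62 + 2/31 → 7/62
merge 2/31 + 7/62 → 11/62
merge 11/62 + 7/31 → 25/62
merge 17/62 + 10/31 → 37/62
merge 25/62 + 37/62 → 1
L = 7/62 + 11/62 + 25/62 + 37/62 + 1 = 71/31 ≈ 2.290 bits/symbol.

2.290 bits/symbol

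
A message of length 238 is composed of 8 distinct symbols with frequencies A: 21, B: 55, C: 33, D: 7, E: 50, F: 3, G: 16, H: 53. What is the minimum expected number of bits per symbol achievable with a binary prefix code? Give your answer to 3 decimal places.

Probabilities are the counts divided by 238.
Repeatedly combine the two least-probable nodes; the expected code length is the sum of the merged weights.
merge 3/238 + 1/34 → 5/119
merge 5/119 + 8/119 → 13/119
merge 3/34 + 13/119 → 47/238
merge 33/238 + 47/238 → 40/119
merge 25/119 + 53/238 → 103/238
merge 55/238 + 40/119 → 135/238
merge 103/238 + 135/238 → 1
L = 5/119 + 13/119 + 47/238 + 40/119 + 103/238 + 135/238 + 1 = 639/238 ≈ 2.685 bits/symbol.

2.685 bits/symbol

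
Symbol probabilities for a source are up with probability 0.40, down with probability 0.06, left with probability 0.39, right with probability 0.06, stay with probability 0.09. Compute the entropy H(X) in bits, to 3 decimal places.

H = −Σ pᵢ log₂ pᵢ.
−0.40·log₂(0.40) = 0.5288
−0.06·log₂(0.06) = 0.2435
−0.39·log₂(0.39) = 0.5298
−0.06·log₂(0.06) = 0.2435
−0.09·log₂(0.09) = 0.3127
Sum ≈ 1.8583 → 1.858 bits.

1.858 bits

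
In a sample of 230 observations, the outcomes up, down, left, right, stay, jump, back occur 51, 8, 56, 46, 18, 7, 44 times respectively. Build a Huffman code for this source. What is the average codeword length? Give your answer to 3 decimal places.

2.543 bits/symbol

Probabilities are the counts divided by 230.
Repeatedly combine the two least-probable nodes; the expected code length is the sum of the merged weights.
merge 7/230 + 4/115 → 3/46
merge 3/46 + 9/115 → 33/230
merge 33/230 + 22/115 → 77/230
merge 1/5 + 51/230 → 97/230
merge 28/115 + 77/230 → 133/230
merge 97/230 + 133/230 → 1
L = 3/46 + 33/230 + 77/230 + 97/230 + 133/230 + 1 = 117/46 ≈ 2.543 bits/symbol.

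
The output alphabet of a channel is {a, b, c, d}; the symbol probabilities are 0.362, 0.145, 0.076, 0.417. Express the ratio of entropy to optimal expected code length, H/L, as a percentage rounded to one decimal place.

96.6%

Entropy H = −Σ p log₂ p ≈ 1.7434 bits.
Huffman merges: 19/250+29/200→221/1000; 221/1000+181/500→583/1000; 417/1000+583/1000→1. L = 451/250 ≈ 1.8040.
Efficiency = H/L = 1.7434/1.8040 = 96.6%.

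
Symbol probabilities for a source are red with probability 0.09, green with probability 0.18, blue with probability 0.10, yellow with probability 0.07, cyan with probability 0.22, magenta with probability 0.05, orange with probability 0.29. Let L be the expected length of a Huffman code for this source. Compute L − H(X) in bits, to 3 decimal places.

Entropy H = −Σ p log₂ p ≈ 2.5733 bits.
Huffman merges: 1/20+7/100→3/25; 9/100+1/10→19/100; 3/25+9/50→3/10; 19/100+11/50→41/100; 29/100+3/10→59/100; 41/100+59/100→1. L = 261/100 ≈ 2.6100.
L − H = 2.6100 − 2.5733 = 0.037 bits.

0.037 bits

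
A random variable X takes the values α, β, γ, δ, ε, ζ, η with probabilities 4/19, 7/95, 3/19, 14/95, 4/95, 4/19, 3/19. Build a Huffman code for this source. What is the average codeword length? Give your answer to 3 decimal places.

Repeatedly combine the two least-probable nodes; the expected code length is the sum of the merged weights.
merge 4/95 + 7/95 → 11/95
merge 11/95 + 14/95 → 5/19
merge 3/19 + 3/19 → 6/19
merge 4/19 + 4/19 → 8/19
merge 5/19 + 6/19 → 11/19
merge 8/19 + 11/19 → 1
L = 11/95 + 5/19 + 6/19 + 8/19 + 11/19 + 1 = 256/95 ≈ 2.695 bits/symbol.

2.695 bits/symbol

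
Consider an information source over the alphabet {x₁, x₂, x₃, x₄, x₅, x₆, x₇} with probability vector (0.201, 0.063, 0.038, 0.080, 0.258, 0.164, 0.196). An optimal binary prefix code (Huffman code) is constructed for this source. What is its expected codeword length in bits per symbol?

Repeatedly combine the two least-probable nodes; the expected code length is the sum of the merged weights.
merge 19/500 + 63/1000 → 101/1000
merge 2/25 + 101/1000 → 181/1000
merge 41/250 + 181/1000 → 69/200
merge 49/250 + 201/1000 → 397/1000
merge 129/500 + 69/200 → 603/1000
merge 397/1000 + 603/1000 → 1
L = 101/1000 + 181/1000 + 69/200 + 397/1000 + 603/1000 + 1 = 2627/1000 = 2.627 bits/symbol.

2.627 bits/symbol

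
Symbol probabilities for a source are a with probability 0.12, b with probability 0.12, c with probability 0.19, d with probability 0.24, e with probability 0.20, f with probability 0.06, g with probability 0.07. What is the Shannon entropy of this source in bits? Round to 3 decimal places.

2.660 bits

H = −Σ pᵢ log₂ pᵢ.
−0.12·log₂(0.12) = 0.3671
−0.12·log₂(0.12) = 0.3671
−0.19·log₂(0.19) = 0.4552
−0.24·log₂(0.24) = 0.4941
−0.20·log₂(0.20) = 0.4644
−0.06·log₂(0.06) = 0.2435
−0.07·log₂(0.07) = 0.2686
Sum ≈ 2.6600 → 2.660 bits.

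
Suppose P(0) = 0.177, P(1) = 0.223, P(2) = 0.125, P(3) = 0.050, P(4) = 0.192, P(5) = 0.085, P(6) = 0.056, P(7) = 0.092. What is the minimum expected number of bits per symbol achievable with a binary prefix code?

2.868 bits/symbol

Repeatedly combine the two least-probable nodes; the expected code length is the sum of the merged weights.
merge 1/20 + 7/125 → 53/500
merge 17/200 + 23/250 → 177/1000
merge 53/500 + 1/8 → 231/1000
merge 177/1000 + 177/1000 → 177/500
merge 24/125 + 223/1000 → 83/200
merge 231/1000 + 177/500 → 117/200
merge 83/200 + 117/200 → 1
L = 53/500 + 177/1000 + 231/1000 + 177/500 + 83/200 + 117/200 + 1 = 717/250 = 2.868 bits/symbol.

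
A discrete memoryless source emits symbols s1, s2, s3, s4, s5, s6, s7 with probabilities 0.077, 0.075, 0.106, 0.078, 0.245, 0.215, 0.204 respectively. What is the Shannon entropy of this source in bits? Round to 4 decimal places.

H = −Σ pᵢ log₂ pᵢ.
−0.077·log₂(0.077) = 0.2848
−0.075·log₂(0.075) = 0.2803
−0.106·log₂(0.106) = 0.3432
−0.078·log₂(0.078) = 0.2871
−0.245·log₂(0.245) = 0.4971
−0.215·log₂(0.215) = 0.4768
−0.204·log₂(0.204) = 0.4678
Sum ≈ 2.6371 → 2.6371 bits.

2.6371 bits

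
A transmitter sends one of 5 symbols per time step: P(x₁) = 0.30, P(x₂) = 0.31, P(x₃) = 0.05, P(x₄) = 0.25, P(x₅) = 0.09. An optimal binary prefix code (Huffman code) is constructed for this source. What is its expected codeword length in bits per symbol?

Repeatedly combine the two least-probable nodes; the expected code length is the sum of the merged weights.
merge 1/20 + 9/100 → 7/50
merge 7/50 + 1/4 → 39/100
merge 3/10 + 31/100 → 61/100
merge 39/100 + 61/100 → 1
L = 7/50 + 39/100 + 61/100 + 1 = 107/50 = 2.14 bits/symbol.

2.14 bits/symbol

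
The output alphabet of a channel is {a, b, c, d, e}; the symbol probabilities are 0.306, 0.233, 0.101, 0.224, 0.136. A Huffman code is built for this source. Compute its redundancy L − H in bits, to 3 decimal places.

Entropy H = −Σ p log₂ p ≈ 2.2214 bits.
Huffman merges: 101/1000+17/125→237/1000; 28/125+233/1000→457/1000; 237/1000+153/500→543/1000; 457/1000+543/1000→1. L = 2237/1000 ≈ 2.2370.
L − H = 2.2370 − 2.2214 = 0.016 bits.

0.016 bits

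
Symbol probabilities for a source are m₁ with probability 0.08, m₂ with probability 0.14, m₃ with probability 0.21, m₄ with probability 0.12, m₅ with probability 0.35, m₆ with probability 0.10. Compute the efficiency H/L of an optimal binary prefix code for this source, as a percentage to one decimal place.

Entropy H = −Σ p log₂ p ≈ 2.3908 bits.
Huffman merges: 2/25+1/10→9/50; 3/25+7/50→13/50; 9/50+21/100→39/100; 13/50+7/20→61/100; 39/100+61/100→1. L = 61/25 ≈ 2.4400.
Efficiency = H/L = 2.3908/2.4400 = 98.0%.

98.0%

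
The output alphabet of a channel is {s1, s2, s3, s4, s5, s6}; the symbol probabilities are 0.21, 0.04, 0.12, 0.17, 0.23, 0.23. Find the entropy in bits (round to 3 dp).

H = −Σ pᵢ log₂ pᵢ.
−0.21·log₂(0.21) = 0.4728
−0.04·log₂(0.04) = 0.1858
−0.12·log₂(0.12) = 0.3671
−0.17·log₂(0.17) = 0.4346
−0.23·log₂(0.23) = 0.4877
−0.23·log₂(0.23) = 0.4877
Sum ≈ 2.4356 → 2.436 bits.

2.436 bits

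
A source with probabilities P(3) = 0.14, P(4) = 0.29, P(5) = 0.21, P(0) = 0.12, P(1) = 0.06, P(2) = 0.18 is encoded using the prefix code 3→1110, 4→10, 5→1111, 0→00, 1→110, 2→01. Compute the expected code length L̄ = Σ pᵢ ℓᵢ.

2.76 bits/symbol

L̄ = Σ pᵢ·ℓᵢ = 0.14·4 + 0.29·2 + 0.21·4 + 0.12·2 + 0.06·3 + 0.18·2 = 2.76 bits/symbol.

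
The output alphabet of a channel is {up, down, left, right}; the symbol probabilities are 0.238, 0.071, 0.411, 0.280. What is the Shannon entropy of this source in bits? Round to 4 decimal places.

1.8053 bits

H = −Σ pᵢ log₂ pᵢ.
−0.238·log₂(0.238) = 0.4929
−0.071·log₂(0.071) = 0.2709
−0.411·log₂(0.411) = 0.5272
−0.280·log₂(0.280) = 0.5142
Sum ≈ 1.8053 → 1.8053 bits.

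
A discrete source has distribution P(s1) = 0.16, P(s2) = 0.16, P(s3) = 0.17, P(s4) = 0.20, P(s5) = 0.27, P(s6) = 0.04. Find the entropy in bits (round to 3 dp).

H = −Σ pᵢ log₂ pᵢ.
−0.16·log₂(0.16) = 0.4230
−0.16·log₂(0.16) = 0.4230
−0.17·log₂(0.17) = 0.4346
−0.20·log₂(0.20) = 0.4644
−0.27·log₂(0.27) = 0.5100
−0.04·log₂(0.04) = 0.1858
Sum ≈ 2.4408 → 2.441 bits.

2.441 bits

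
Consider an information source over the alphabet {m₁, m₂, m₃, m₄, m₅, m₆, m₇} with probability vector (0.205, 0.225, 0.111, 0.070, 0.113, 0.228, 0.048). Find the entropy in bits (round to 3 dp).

H = −Σ pᵢ log₂ pᵢ.
−0.205·log₂(0.205) = 0.4687
−0.225·log₂(0.225) = 0.4842
−0.111·log₂(0.111) = 0.3520
−0.070·log₂(0.070) = 0.2686
−0.113·log₂(0.113) = 0.3555
−0.228·log₂(0.228) = 0.4863
−0.048·log₂(0.048) = 0.2103
Sum ≈ 2.6255 → 2.626 bits.

2.626 bits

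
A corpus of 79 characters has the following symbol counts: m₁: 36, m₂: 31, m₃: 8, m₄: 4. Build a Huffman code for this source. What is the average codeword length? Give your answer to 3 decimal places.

Probabilities are the counts divided by 79.
Repeatedly combine the two least-probable nodes; the expected code length is the sum of the merged weights.
merge 4/79 + 8/79 → 12/79
merge 12/79 + 31/79 → 43/79
merge 36/79 + 43/79 → 1
L = 12/79 + 43/79 + 1 = 134/79 ≈ 1.696 bits/symbol.

1.696 bits/symbol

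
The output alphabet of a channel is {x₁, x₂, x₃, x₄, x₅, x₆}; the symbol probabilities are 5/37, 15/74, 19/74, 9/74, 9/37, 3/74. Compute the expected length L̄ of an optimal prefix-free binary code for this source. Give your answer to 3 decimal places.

Repeatedly combine the two least-probable nodes; the expected code length is the sum of the merged weights.
merge 3/74 + 9/74 → 6/37
merge 5/37 + 6/37 → 11/37
merge 15/74 + 9/37 → 33/74
merge 19/74 + 11/37 → 41/74
merge 33/74 + 41/74 → 1
L = 6/37 + 11/37 + 33/74 + 41/74 + 1 = 91/37 ≈ 2.459 bits/symbol.

2.459 bits/symbol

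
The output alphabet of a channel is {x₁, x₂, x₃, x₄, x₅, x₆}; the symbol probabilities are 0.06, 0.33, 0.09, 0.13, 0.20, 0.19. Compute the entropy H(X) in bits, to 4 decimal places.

2.3863 bits

H = −Σ pᵢ log₂ pᵢ.
−0.06·log₂(0.06) = 0.2435
−0.33·log₂(0.33) = 0.5278
−0.09·log₂(0.09) = 0.3127
−0.13·log₂(0.13) = 0.3826
−0.20·log₂(0.20) = 0.4644
−0.19·log₂(0.19) = 0.4552
Sum ≈ 2.3863 → 2.3863 bits.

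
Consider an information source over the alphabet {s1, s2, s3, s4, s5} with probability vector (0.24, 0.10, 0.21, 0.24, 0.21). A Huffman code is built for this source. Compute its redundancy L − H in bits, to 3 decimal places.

0.044 bits

Entropy H = −Σ p log₂ p ≈ 2.2661 bits.
Huffman merges: 1/10+21/100→31/100; 21/100+6/25→9/20; 6/25+31/100→11/20; 9/20+11/20→1. L = 231/100 ≈ 2.3100.
L − H = 2.3100 − 2.2661 = 0.044 bits.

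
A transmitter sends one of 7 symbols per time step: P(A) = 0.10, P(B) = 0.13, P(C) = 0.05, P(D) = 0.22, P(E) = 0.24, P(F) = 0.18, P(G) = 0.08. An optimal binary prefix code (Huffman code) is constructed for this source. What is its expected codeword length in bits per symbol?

2.67 bits/symbol

Repeatedly combine the two least-probable nodes; the expected code length is the sum of the merged weights.
merge 1/20 + 2/25 → 13/100
merge 1/10 + 13/100 → 23/100
merge 13/100 + 9/50 → 31/100
merge 11/50 + 23/100 → 9/20
merge 6/25 + 31/100 → 11/20
merge 9/20 + 11/20 → 1
L = 13/100 + 23/100 + 31/100 + 9/20 + 11/20 + 1 = 267/100 = 2.67 bits/symbol.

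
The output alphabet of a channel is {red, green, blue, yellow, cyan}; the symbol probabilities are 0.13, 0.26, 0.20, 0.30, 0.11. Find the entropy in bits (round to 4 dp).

2.2237 bits

H = −Σ pᵢ log₂ pᵢ.
−0.13·log₂(0.13) = 0.3826
−0.26·log₂(0.26) = 0.5053
−0.20·log₂(0.20) = 0.4644
−0.30·log₂(0.30) = 0.5211
−0.11·log₂(0.11) = 0.3503
Sum ≈ 2.2237 → 2.2237 bits.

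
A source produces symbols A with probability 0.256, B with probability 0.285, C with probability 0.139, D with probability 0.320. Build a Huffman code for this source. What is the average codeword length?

2 bits/symbol

Repeatedly combine the two least-probable nodes; the expected code length is the sum of the merged weights.
merge 139/1000 + 32/125 → 79/200
merge 57/200 + 8/25 → 121/200
merge 79/200 + 121/200 → 1
L = 79/200 + 121/200 + 1 = 2 bits/symbol.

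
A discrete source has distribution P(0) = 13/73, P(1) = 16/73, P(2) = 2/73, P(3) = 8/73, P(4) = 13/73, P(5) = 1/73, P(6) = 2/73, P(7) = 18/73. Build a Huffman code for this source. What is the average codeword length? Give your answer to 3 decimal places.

2.644 bits/symbol

Repeatedly combine the two least-probable nodes; the expected code length is the sum of the merged weights.
merge 1/73 + 2/73 → 3/73
merge 2/73 + 3/73 → 5/73
merge 5/73 + 8/73 → 13/73
merge 13/73 + 13/73 → 26/73
merge 13/73 + 16/73 → 29/73
merge 18/73 + 26/73 → 44/73
merge 29/73 + 44/73 → 1
L = 3/73 + 5/73 + 13/73 + 26/73 + 29/73 + 44/73 + 1 = 193/73 ≈ 2.644 bits/symbol.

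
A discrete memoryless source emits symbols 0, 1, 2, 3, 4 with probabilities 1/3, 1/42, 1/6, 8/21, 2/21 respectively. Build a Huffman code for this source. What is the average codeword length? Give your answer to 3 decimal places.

Repeatedly combine the two least-probable nodes; the expected code length is the sum of the merged weights.
merge 1/42 + 2/21 → 5/42
merge 5/42 + 1/6 → 2/7
merge 2/7 + 1/3 → 13/21
merge 8/21 + 13/21 → 1
L = 5/42 + 2/7 + 13/21 + 1 = 85/42 ≈ 2.024 bits/symbol.

2.024 bits/symbol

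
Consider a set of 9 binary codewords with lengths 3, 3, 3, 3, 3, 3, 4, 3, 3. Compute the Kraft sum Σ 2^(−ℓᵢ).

1.0625

With common denominator 2^4 = 16: Σ 2^(−ℓᵢ) = 2/16 + 2/16 + 2/16 + 2/16 + 2/16 + 2/16 + 1/16 + 2/16 + 2/16 = 17/16 = 1.0625.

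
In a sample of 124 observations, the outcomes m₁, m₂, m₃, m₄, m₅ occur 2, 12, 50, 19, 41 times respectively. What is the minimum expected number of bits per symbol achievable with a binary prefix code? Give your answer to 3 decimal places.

1.976 bits/symbol

Probabilities are the counts divided by 124.
Repeatedly combine the two least-probable nodes; the expected code length is the sum of the merged weights.
merge 1/62 + 3/31 → 7/62
merge 7/62 + 19/124 → 33/124
merge 33/124 + 41/124 → 37/62
merge 25/62 + 37/62 → 1
L = 7/62 + 33/124 + 37/62 + 1 = 245/124 ≈ 1.976 bits/symbol.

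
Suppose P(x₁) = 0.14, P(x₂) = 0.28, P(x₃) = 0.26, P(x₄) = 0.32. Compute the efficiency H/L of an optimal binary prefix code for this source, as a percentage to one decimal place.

97.1%

Entropy H = −Σ p log₂ p ≈ 1.9427 bits.
Huffman merges: 7/50+13/50→2/5; 7/25+8/25→3/5; 2/5+3/5→1. L = 2 ≈ 2.0000.
Efficiency = H/L = 1.9427/2.0000 = 97.1%.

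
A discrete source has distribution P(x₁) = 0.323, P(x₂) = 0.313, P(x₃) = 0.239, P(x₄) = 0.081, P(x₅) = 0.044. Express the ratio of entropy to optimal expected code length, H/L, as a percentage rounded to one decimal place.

95.8%

Entropy H = −Σ p log₂ p ≈ 2.0366 bits.
Huffman merges: 11/250+81/1000→1/8; 1/8+239/1000→91/250; 313/1000+323/1000→159/250; 91/250+159/250→1. L = 17/8 ≈ 2.1250.
Efficiency = H/L = 2.0366/2.1250 = 95.8%.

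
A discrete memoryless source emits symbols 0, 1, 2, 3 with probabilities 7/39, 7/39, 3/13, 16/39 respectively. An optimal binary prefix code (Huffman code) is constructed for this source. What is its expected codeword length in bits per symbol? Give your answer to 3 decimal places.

1.949 bits/symbol

Repeatedly combine the two least-probable nodes; the expected code length is the sum of the merged weights.
merge 7/39 + 7/39 → 14/39
merge 3/13 + 14/39 → 23/39
merge 16/39 + 23/39 → 1
L = 14/39 + 23/39 + 1 = 76/39 ≈ 1.949 bits/symbol.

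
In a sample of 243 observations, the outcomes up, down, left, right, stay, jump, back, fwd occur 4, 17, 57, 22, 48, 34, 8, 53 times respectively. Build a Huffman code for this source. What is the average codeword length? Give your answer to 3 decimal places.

Probabilities are the counts divided by 243.
Repeatedly combine the two least-probable nodes; the expected code length is the sum of the merged weights.
merge 4/243 + 8/243 → 4/81
merge 4/81 + 17/243 → 29/243
merge 22/243 + 29/243 → 17/81
merge 34/243 + 16/81 → 82/243
merge 17/81 + 53/243 → 104/243
merge 19/81 + 82/243 → 139/243
merge 104/243 + 139/243 → 1
L = 4/81 + 29/243 + 17/81 + 82/243 + 104/243 + 139/243 + 1 = 220/81 ≈ 2.716 bits/symbol.

2.716 bits/symbol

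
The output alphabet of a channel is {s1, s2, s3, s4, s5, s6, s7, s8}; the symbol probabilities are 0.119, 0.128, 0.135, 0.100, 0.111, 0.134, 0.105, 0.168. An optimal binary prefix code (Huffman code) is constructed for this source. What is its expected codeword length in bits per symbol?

3 bits/symbol

Repeatedly combine the two least-probable nodes; the expected code length is the sum of the merged weights.
merge 1/10 + 21/200 → 41/200
merge 111/1000 + 119/1000 → 23/100
merge 16/125 + 67/500 → 131/500
merge 27/200 + 21/125 → 303/1000
merge 41/200 + 23/100 → 87/200
merge 131/500 + 303/1000 → 113/200
merge 87/200 + 113/200 → 1
L = 41/200 + 23/100 + 131/500 + 303/1000 + 87/200 + 113/200 + 1 = 3 bits/symbol.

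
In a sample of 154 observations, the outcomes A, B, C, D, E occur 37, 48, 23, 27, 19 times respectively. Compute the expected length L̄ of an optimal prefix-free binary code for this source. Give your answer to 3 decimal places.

Probabilities are the counts divided by 154.
Repeatedly combine the two least-probable nodes; the expected code length is the sum of the merged weights.
merge 19/154 + 23/154 → 3/11
merge 27/154 + 37/154 → 32/77
merge 3/11 + 24/77 → 45/77
merge 32/77 + 45/77 → 1
L = 3/11 + 32/77 + 45/77 + 1 = 25/11 ≈ 2.273 bits/symbol.

2.273 bits/symbol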